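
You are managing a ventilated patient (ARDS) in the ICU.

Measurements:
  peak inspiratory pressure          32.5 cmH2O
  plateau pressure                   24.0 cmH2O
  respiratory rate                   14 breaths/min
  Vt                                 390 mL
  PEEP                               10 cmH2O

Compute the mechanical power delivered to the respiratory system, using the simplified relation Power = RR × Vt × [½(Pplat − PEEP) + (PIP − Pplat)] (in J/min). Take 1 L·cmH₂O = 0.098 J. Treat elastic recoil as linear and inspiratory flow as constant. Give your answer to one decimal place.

Per-breath work = Vt × [½(Pplat−PEEP) + (PIP−Pplat)] = 0.390 × [0.5×14.0 + 8.5] = 0.390 × 15.5 = 6.045 L·cmH2O.
Power = 14 × 6.045 = 84.63 L·cmH2O/min.
× 0.098 J/(L·cmH2O) → 8.294 J/min.

8.3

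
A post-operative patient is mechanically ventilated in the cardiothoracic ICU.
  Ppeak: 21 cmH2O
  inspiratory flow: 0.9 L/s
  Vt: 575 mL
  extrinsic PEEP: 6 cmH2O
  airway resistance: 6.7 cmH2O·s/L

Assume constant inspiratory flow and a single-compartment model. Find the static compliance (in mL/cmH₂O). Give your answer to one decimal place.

64.1

Equation of motion (constant flow): PIP = Vt/C + R·V̇ + PEEP.
Vt/C = PIP − R·V̇ − PEEP = 21 − 6.7×0.9 − 6 = 21 − 6.03 − 6 = 8.97 cmH2O.
C = Vt / 8.97 = 575 / 8.97 = 64.103 mL/cmH2O.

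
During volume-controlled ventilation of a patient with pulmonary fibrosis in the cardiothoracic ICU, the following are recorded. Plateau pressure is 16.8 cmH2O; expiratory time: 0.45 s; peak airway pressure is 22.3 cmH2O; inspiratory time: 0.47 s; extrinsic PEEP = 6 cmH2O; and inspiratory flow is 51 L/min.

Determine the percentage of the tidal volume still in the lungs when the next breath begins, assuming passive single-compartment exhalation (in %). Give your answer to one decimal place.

15.3

Flow: 51 L/min ÷ 60 = 0.85 L/s.
Vt = flow × Ti = 0.85 L/s × 0.47 s × 1000 mL/L = 399.5 mL.
R = (PIP − Pplat)/V̇ = (22.3 − 16.8) / 0.85 = 5.5/0.85 = 6.471 cmH2O·s/L.
C = Vt/(Pplat − PEEP) = 399.5 / (16.8 − 6) = 399.5/10.8 = 36.991 mL/cmH2O.
τ = R × C = 6.471 × 0.03699 L/cmH2O = 0.2394 s.
Fraction remaining at end-expiration = e^(−Te/τ) = e^(−0.45/0.2394) = 0.1526 → 15.26%.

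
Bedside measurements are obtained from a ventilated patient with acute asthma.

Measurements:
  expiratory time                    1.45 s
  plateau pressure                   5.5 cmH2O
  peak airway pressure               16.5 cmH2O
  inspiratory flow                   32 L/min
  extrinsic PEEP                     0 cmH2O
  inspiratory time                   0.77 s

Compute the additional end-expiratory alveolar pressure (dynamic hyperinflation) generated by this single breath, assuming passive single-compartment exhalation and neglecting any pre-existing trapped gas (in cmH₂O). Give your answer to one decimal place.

Flow: 32 L/min ÷ 60 = 0.5333 L/s.
Vt = flow × Ti = 0.5333 L/s × 0.77 s × 1000 mL/L = 410.64 mL.
R = (PIP − Pplat)/V̇ = (16.5 − 5.5) / 0.5333 = 11.0/0.5333 = 20.626 cmH2O·s/L.
C = Vt/(Pplat − PEEP) = 410.64 / (5.5 − 0) = 410.64/5.5 = 74.662 mL/cmH2O.
τ = R × C = 20.626 × 0.07466 L/cmH2O = 1.54 s.
Fraction remaining = e^(−Te/τ) = e^(−1.45/1.54) = 0.39; trapped volume = 410.64 × 0.39 = 160.15 mL.
Additional alveolar pressure from trapping ≈ V_trapped / C = 160.15 / 74.662 = 2.145 cmH2O.

2.1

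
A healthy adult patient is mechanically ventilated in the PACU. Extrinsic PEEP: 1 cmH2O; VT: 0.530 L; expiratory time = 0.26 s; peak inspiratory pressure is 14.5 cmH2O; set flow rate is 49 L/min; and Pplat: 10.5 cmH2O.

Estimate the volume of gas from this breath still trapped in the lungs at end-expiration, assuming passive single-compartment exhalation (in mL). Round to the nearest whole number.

205

Flow: 49 L/min ÷ 60 = 0.8167 L/s.
R = (PIP − Pplat)/V̇ = (14.5 − 10.5) / 0.8167 = 4.0/0.8167 = 4.898 cmH2O·s/L.
C = Vt/(Pplat − PEEP) = 530.0 / (10.5 − 1) = 530.0/9.5 = 55.789 mL/cmH2O.
τ = R × C = 4.898 × 0.05579 L/cmH2O = 0.2733 s.
Fraction remaining = e^(−Te/τ) = e^(−0.26/0.2733) = 0.3862.
Trapped volume = 530.0 × 0.3862 = 204.69 mL.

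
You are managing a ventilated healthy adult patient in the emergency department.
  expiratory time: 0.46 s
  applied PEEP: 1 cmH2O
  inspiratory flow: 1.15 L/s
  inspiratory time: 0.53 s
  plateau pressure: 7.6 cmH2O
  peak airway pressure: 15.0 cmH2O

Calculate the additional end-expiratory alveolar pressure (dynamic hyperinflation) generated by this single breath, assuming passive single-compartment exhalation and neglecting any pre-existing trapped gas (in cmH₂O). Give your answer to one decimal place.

Vt = flow × Ti = 1.15 L/s × 0.53 s × 1000 mL/L = 609.5 mL.
R = (PIP − Pplat)/V̇ = (15.0 − 7.6) / 1.15 = 7.4/1.15 = 6.435 cmH2O·s/L.
C = Vt/(Pplat − PEEP) = 609.5 / (7.6 − 1) = 609.5/6.6 = 92.348 mL/cmH2O.
τ = R × C = 6.435 × 0.09235 L/cmH2O = 0.5943 s.
Fraction remaining = e^(−Te/τ) = e^(−0.46/0.5943) = 0.4612; trapped volume = 609.5 × 0.4612 = 281.1 mL.
Additional alveolar pressure from trapping ≈ V_trapped / C = 281.1 / 92.348 = 3.044 cmH2O.

3.0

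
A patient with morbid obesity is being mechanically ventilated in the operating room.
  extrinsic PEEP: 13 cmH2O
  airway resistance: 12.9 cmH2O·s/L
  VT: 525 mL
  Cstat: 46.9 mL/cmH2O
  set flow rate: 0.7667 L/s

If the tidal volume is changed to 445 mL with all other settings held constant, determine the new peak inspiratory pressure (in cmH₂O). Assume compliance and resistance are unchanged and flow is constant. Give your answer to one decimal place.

PIP = Vt/C + R·V̇ + PEEP (constant-flow equation of motion).
Only the elastic term changes: ΔPIP = ΔVt / C = (445 − 525) / 46.9 = -1.706 cmH2O.
Original PIP = 525/46.9 + 12.9×0.7667 + 13 = 34.084 cmH2O; new PIP = 34.084 + (-1.706) = 32.378 cmH2O.

32.4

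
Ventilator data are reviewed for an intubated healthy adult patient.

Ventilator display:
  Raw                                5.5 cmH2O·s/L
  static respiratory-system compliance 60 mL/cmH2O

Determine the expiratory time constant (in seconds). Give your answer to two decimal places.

0.33

τ = R × C = 5.5 × 60 mL/cmH2O = 5.5 × 0.060 L/cmH2O = 0.33 s.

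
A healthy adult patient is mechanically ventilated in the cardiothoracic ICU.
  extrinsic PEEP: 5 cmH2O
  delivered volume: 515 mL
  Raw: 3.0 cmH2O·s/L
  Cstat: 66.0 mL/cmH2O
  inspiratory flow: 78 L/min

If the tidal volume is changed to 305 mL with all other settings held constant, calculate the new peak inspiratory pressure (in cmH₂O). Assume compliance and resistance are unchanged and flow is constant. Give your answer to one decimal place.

Flow: 78 L/min ÷ 60 = 1.3 L/s.
PIP = Vt/C + R·V̇ + PEEP (constant-flow equation of motion).
Only the elastic term changes: ΔPIP = ΔVt / C = (305 − 515) / 66.0 = -3.182 cmH2O.
Original PIP = 515/66.0 + 3.0×1.3 + 5 = 16.703 cmH2O; new PIP = 16.703 + (-3.182) = 13.521 cmH2O.

13.5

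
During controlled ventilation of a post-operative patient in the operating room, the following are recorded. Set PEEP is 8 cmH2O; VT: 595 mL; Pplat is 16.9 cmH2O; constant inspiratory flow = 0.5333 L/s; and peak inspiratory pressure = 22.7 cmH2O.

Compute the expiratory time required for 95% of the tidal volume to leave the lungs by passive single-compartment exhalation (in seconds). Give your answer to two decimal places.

R = (PIP − Pplat)/V̇ = (22.7 − 16.9) / 0.5333 = 5.8/0.5333 = 10.876 cmH2O·s/L.
C = Vt/(Pplat − PEEP) = 595.0 / (16.9 − 8) = 595.0/8.9 = 66.854 mL/cmH2O.
τ = R × C = 10.876 × 0.06685 L/cmH2O = 0.7271 s.
t = −τ·ln(1 − 0.95) = −0.7271·ln(0.05) = 2.178 s.

2.18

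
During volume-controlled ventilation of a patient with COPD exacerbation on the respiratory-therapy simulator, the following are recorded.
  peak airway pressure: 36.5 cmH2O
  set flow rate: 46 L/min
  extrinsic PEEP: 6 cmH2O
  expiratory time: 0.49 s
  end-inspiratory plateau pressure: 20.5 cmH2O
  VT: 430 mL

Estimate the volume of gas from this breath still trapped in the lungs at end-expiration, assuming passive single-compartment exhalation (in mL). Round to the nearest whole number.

Flow: 46 L/min ÷ 60 = 0.7667 L/s.
R = (PIP − Pplat)/V̇ = (36.5 − 20.5) / 0.7667 = 16.0/0.7667 = 20.869 cmH2O·s/L.
C = Vt/(Pplat − PEEP) = 430.0 / (20.5 − 6) = 430.0/14.5 = 29.655 mL/cmH2O.
τ = R × C = 20.869 × 0.02966 L/cmH2O = 0.619 s.
Fraction remaining = e^(−Te/τ) = e^(−0.49/0.619) = 0.4531.
Trapped volume = 430.0 × 0.4531 = 194.83 mL.

195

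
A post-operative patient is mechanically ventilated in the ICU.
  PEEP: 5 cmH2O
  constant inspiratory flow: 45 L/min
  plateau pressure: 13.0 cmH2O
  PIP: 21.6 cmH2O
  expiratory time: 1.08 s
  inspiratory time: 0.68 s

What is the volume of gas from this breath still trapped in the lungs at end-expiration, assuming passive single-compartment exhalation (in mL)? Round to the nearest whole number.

Flow: 45 L/min ÷ 60 = 0.75 L/s.
Vt = flow × Ti = 0.75 L/s × 0.68 s × 1000 mL/L = 510.0 mL.
R = (PIP − Pplat)/V̇ = (21.6 − 13.0) / 0.75 = 8.6/0.75 = 11.467 cmH2O·s/L.
C = Vt/(Pplat − PEEP) = 510.0 / (13.0 − 5) = 510.0/8.0 = 63.75 mL/cmH2O.
τ = R × C = 11.467 × 0.06375 L/cmH2O = 0.731 s.
Fraction remaining = e^(−Te/τ) = e^(−1.08/0.731) = 0.2282.
Trapped volume = 510.0 × 0.2282 = 116.38 mL.

116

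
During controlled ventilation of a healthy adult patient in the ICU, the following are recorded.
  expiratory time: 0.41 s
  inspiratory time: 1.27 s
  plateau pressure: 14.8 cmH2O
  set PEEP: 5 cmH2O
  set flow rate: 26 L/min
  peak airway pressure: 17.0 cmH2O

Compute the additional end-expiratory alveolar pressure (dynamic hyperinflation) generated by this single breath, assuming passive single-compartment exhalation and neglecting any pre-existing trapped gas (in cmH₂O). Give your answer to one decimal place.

2.3

Flow: 26 L/min ÷ 60 = 0.4333 L/s.
Vt = flow × Ti = 0.4333 L/s × 1.27 s × 1000 mL/L = 550.29 mL.
R = (PIP − Pplat)/V̇ = (17.0 − 14.8) / 0.4333 = 2.2/0.4333 = 5.077 cmH2O·s/L.
C = Vt/(Pplat − PEEP) = 550.29 / (14.8 − 5) = 550.29/9.8 = 56.152 mL/cmH2O.
τ = R × C = 5.077 × 0.05615 L/cmH2O = 0.2851 s.
Fraction remaining = e^(−Te/τ) = e^(−0.41/0.2851) = 0.2374; trapped volume = 550.29 × 0.2374 = 130.64 mL.
Additional alveolar pressure from trapping ≈ V_trapped / C = 130.64 / 56.152 = 2.327 cmH2O.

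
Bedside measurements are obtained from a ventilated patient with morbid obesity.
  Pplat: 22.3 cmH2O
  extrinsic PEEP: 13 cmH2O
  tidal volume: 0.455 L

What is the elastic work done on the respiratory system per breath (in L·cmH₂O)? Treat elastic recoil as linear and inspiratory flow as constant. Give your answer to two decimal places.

Elastic work ≈ ½ × (Pplat − PEEP) × Vt = 0.5 × (22.3 − 13) × 0.455 L = 0.5 × 9.3 × 0.455 = 2.116 L·cmH2O.

2.12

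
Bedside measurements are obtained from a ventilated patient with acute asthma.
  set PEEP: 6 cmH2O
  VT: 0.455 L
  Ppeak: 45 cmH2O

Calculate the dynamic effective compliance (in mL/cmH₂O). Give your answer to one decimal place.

Dynamic compliance = Vt / (PIP − PEEP) = 455 / (45 − 6) = 455 / 39.0 = 11.667 mL/cmH2O.

11.7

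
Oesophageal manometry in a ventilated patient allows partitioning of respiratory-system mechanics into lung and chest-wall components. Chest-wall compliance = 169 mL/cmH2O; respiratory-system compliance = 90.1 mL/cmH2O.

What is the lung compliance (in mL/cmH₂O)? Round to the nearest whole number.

1/CL = 1/Crs − 1/Ccw.
1/CL = 1/90.1 − 1/169 = 0.005182.
CL = 192.98 mL/cmH2O.

193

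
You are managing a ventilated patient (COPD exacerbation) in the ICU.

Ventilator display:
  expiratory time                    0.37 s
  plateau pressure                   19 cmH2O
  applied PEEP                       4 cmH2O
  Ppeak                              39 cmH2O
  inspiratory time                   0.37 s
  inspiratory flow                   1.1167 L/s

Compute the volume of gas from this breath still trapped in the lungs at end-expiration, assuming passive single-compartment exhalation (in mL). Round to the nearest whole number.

Vt = flow × Ti = 1.1167 L/s × 0.37 s × 1000 mL/L = 413.18 mL.
R = (PIP − Pplat)/V̇ = (39 − 19) / 1.1167 = 20.0/1.1167 = 17.91 cmH2O·s/L.
C = Vt/(Pplat − PEEP) = 413.18 / (19 − 4) = 413.18/15.0 = 27.545 mL/cmH2O.
τ = R × C = 17.91 × 0.02755 L/cmH2O = 0.4934 s.
Fraction remaining = e^(−Te/τ) = e^(−0.37/0.4934) = 0.4724.
Trapped volume = 413.18 × 0.4724 = 195.19 mL.

195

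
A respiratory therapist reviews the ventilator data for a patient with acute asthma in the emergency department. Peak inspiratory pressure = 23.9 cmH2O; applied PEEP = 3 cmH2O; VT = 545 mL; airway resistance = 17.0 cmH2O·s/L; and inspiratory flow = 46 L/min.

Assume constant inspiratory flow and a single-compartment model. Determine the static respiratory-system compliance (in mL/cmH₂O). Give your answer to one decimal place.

Flow: 46 L/min ÷ 60 = 0.7667 L/s.
Equation of motion (constant flow): PIP = Vt/C + R·V̇ + PEEP.
Vt/C = PIP − R·V̇ − PEEP = 23.9 − 17.0×0.7667 − 3 = 23.9 − 13.034 − 3 = 7.866 cmH2O.
C = Vt / 7.866 = 545 / 7.866 = 69.286 mL/cmH2O.

69.3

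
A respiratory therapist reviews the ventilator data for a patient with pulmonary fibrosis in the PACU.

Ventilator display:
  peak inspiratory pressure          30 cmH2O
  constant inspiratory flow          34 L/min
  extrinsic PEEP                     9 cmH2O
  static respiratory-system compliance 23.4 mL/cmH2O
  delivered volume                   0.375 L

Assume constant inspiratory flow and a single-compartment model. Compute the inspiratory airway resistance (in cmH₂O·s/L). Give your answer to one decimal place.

Flow: 34 L/min ÷ 60 = 0.5667 L/s.
Equation of motion (constant flow): PIP = Vt/C + R·V̇ + PEEP.
R·V̇ = PIP − Vt/C − PEEP = 30 − 375/23.4 − 9 = 30 − 16.026 − 9 = 4.974 cmH2O.
R = 4.974 / 0.5667 = 8.777 cmH2O·s/L.

8.8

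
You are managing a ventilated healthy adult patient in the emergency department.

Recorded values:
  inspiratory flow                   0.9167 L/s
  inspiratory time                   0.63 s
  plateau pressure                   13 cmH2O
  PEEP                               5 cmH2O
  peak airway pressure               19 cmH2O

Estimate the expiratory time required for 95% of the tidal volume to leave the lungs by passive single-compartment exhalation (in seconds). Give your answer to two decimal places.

1.42

Vt = flow × Ti = 0.9167 L/s × 0.63 s × 1000 mL/L = 577.52 mL.
R = (PIP − Pplat)/V̇ = (19 − 13) / 0.9167 = 6.0/0.9167 = 6.545 cmH2O·s/L.
C = Vt/(Pplat − PEEP) = 577.52 / (13 − 5) = 577.52/8.0 = 72.19 mL/cmH2O.
τ = R × C = 6.545 × 0.07219 L/cmH2O = 0.4725 s.
t = −τ·ln(1 − 0.95) = −0.4725·ln(0.05) = 1.415 s.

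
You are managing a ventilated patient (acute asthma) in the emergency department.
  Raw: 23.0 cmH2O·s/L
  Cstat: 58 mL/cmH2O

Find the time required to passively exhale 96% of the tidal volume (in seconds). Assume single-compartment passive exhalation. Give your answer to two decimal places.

τ = R × C = 23.0 × 58 mL/cmH2O = 23.0 × 0.058 L/cmH2O = 1.334 s.
Exhaled fraction f = 1 − e^(−t/τ) → t = −τ·ln(1 − f) = −1.334·ln(0.04) = 4.294 s.

4.29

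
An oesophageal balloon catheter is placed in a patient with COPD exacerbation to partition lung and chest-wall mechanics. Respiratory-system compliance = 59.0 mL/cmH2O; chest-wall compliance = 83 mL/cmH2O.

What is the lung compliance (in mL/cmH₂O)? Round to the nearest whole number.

1/CL = 1/Crs − 1/Ccw.
1/CL = 1/59.0 − 1/83 = 0.004901.
CL = 204.04 mL/cmH2O.

204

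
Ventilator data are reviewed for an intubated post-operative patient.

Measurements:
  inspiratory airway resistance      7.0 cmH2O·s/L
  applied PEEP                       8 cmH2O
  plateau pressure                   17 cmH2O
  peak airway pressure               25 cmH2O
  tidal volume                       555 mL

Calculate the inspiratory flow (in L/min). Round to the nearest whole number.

69

flow = (PIP − Pplat) / Raw = (25 − 17) / 7.0 = 1.143 L/s × 60 = 68.58 L/min.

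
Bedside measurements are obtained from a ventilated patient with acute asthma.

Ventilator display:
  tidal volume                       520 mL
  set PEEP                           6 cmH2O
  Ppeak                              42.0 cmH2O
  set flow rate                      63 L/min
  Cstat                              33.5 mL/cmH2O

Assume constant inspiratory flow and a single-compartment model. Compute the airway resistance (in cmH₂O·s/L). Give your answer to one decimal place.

19.5

Flow: 63 L/min ÷ 60 = 1.05 L/s.
Equation of motion (constant flow): PIP = Vt/C + R·V̇ + PEEP.
R·V̇ = PIP − Vt/C − PEEP = 42.0 − 520/33.5 − 6 = 42.0 − 15.522 − 6 = 20.478 cmH2O.
R = 20.478 / 1.05 = 19.503 cmH2O·s/L.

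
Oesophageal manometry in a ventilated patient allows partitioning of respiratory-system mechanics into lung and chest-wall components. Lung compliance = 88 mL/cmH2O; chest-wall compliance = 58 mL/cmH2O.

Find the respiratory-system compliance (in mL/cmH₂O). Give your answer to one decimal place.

35.0

Lung and chest wall are elastances in series: 1/Crs = 1/CL + 1/Ccw.
1/Crs = 1/88 + 1/58 = 0.02861.
Crs = 34.953 mL/cmH2O.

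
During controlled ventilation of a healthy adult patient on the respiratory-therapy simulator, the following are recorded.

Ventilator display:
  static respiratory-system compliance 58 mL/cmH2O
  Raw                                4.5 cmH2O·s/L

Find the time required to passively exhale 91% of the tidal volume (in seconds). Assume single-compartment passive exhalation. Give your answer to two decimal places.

τ = R × C = 4.5 × 58 mL/cmH2O = 4.5 × 0.058 L/cmH2O = 0.261 s.
Exhaled fraction f = 1 − e^(−t/τ) → t = −τ·ln(1 − f) = −0.261·ln(0.09) = 0.6285 s.

0.63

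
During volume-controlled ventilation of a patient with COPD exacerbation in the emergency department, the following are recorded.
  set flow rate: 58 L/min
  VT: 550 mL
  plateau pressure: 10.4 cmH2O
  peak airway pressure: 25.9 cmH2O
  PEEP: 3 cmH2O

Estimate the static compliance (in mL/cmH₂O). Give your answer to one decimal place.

Cstat = Vt / (Pplat − PEEP) = 550 / (10.4 − 3) = 550 / 7.4 = 74.324 mL/cmH2O.

74.3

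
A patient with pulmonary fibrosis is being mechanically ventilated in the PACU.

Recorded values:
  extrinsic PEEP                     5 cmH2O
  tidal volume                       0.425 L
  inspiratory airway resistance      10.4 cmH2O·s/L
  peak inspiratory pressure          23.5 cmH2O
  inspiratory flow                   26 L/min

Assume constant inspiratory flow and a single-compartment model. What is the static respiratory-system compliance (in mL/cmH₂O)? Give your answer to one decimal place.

Flow: 26 L/min ÷ 60 = 0.4333 L/s.
Equation of motion (constant flow): PIP = Vt/C + R·V̇ + PEEP.
Vt/C = PIP − R·V̇ − PEEP = 23.5 − 10.4×0.4333 − 5 = 23.5 − 4.506 − 5 = 13.994 cmH2O.
C = Vt / 13.994 = 425 / 13.994 = 30.37 mL/cmH2O.

30.4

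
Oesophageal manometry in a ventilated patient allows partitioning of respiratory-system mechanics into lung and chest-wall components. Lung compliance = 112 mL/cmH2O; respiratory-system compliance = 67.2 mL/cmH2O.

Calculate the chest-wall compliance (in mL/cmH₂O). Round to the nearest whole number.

168

1/Ccw = 1/Crs − 1/CL.
1/Ccw = 1/67.2 − 1/112 = 0.005952.
Ccw = 168.01 mL/cmH2O.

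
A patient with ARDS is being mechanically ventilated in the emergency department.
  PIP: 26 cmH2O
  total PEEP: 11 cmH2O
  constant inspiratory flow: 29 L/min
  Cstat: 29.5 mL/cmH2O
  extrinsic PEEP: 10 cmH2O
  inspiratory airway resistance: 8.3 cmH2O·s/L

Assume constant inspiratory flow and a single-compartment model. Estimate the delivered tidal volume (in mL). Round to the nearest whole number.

Flow: 29 L/min ÷ 60 = 0.4833 L/s.
Total PEEP = 11 cmH2O (set 10 + intrinsic 1); this is the baseline alveolar pressure.
Equation of motion (constant flow): PIP = Vt/C + R·V̇ + PEEP.
Vt/C = PIP − R·V̇ − PEEP = 26 − 4.011 − 11 = 10.989 cmH2O.
Vt = C × 10.989 = 29.5 × 10.989 = 324.18 mL.

324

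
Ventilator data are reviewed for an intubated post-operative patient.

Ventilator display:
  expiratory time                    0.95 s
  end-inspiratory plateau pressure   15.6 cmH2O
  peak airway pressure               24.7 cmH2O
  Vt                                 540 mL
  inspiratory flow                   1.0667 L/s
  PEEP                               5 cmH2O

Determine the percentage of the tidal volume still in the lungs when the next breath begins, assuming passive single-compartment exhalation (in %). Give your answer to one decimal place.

R = (PIP − Pplat)/V̇ = (24.7 − 15.6) / 1.0667 = 9.1/1.0667 = 8.531 cmH2O·s/L.
C = Vt/(Pplat − PEEP) = 540.0 / (15.6 − 5) = 540.0/10.6 = 50.943 mL/cmH2O.
τ = R × C = 8.531 × 0.05094 L/cmH2O = 0.4346 s.
Fraction remaining at end-expiration = e^(−Te/τ) = e^(−0.95/0.4346) = 0.1124 → 11.24%.

11.2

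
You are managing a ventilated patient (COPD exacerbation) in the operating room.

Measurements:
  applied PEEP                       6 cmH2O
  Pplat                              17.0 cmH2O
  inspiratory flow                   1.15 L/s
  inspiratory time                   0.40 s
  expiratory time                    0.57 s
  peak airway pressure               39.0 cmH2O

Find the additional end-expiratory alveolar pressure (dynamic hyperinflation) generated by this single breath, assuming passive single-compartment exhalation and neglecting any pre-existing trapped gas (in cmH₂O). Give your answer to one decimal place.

5.4

Vt = flow × Ti = 1.15 L/s × 0.40 s × 1000 mL/L = 460.0 mL.
R = (PIP − Pplat)/V̇ = (39.0 − 17.0) / 1.15 = 22.0/1.15 = 19.13 cmH2O·s/L.
C = Vt/(Pplat − PEEP) = 460.0 / (17.0 − 6) = 460.0/11.0 = 41.818 mL/cmH2O.
τ = R × C = 19.13 × 0.04182 L/cmH2O = 0.8 s.
Fraction remaining = e^(−Te/τ) = e^(−0.57/0.8) = 0.4904; trapped volume = 460.0 × 0.4904 = 225.58 mL.
Additional alveolar pressure from trapping ≈ V_trapped / C = 225.58 / 41.818 = 5.394 cmH2O.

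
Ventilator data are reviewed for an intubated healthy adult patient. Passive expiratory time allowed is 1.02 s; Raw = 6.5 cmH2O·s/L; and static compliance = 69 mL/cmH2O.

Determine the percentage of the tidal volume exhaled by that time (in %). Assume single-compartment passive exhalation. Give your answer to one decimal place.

89.7

τ = R × C = 6.5 × 69 mL/cmH2O = 6.5 × 0.069 L/cmH2O = 0.4485 s.
Passive exhalation: V(t)/V₀ = e^(−t/τ) = e^(−1.02/0.4485) = 0.1029.
Fraction exhaled = 1 − 0.1029 = 0.8971 → 89.71%.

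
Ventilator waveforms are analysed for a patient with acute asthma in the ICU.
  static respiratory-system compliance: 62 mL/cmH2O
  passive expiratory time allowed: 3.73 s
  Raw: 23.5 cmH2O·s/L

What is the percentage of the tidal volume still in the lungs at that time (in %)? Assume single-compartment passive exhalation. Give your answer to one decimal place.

7.7

τ = R × C = 23.5 × 62 mL/cmH2O = 23.5 × 0.062 L/cmH2O = 1.457 s.
Passive exhalation: V(t)/V₀ = e^(−t/τ) = e^(−3.73/1.457) = 0.0773.
Fraction remaining = 0.0773 → 7.73%.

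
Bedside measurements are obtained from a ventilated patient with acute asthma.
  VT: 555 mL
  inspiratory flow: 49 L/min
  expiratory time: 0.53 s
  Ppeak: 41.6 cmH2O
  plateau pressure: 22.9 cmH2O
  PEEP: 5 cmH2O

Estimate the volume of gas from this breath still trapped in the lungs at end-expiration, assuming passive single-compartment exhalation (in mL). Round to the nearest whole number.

Flow: 49 L/min ÷ 60 = 0.8167 L/s.
R = (PIP − Pplat)/V̇ = (41.6 − 22.9) / 0.8167 = 18.7/0.8167 = 22.897 cmH2O·s/L.
C = Vt/(Pplat − PEEP) = 555.0 / (22.9 − 5) = 555.0/17.9 = 31.006 mL/cmH2O.
τ = R × C = 22.897 × 0.03101 L/cmH2O = 0.71 s.
Fraction remaining = e^(−Te/τ) = e^(−0.53/0.71) = 0.474.
Trapped volume = 555.0 × 0.474 = 263.07 mL.

263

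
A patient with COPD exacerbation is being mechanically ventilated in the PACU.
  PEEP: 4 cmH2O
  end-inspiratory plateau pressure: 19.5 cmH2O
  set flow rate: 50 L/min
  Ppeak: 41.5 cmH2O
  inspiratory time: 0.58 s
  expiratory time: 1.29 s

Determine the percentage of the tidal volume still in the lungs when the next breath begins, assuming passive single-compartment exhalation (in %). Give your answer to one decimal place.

20.9

Flow: 50 L/min ÷ 60 = 0.8333 L/s.
Vt = flow × Ti = 0.8333 L/s × 0.58 s × 1000 mL/L = 483.31 mL.
R = (PIP − Pplat)/V̇ = (41.5 − 19.5) / 0.8333 = 22.0/0.8333 = 26.401 cmH2O·s/L.
C = Vt/(Pplat − PEEP) = 483.31 / (19.5 − 4) = 483.31/15.5 = 31.181 mL/cmH2O.
τ = R × C = 26.401 × 0.03118 L/cmH2O = 0.8232 s.
Fraction remaining at end-expiration = e^(−Te/τ) = e^(−1.29/0.8232) = 0.2087 → 20.87%.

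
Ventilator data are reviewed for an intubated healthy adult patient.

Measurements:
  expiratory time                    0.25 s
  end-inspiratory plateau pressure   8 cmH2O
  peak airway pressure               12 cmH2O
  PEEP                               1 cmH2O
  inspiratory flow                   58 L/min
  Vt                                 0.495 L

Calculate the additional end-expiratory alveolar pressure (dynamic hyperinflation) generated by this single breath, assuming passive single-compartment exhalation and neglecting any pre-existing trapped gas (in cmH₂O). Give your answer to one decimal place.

3.0

Flow: 58 L/min ÷ 60 = 0.9667 L/s.
R = (PIP − Pplat)/V̇ = (12 − 8) / 0.9667 = 4.0/0.9667 = 4.138 cmH2O·s/L.
C = Vt/(Pplat − PEEP) = 495.0 / (8 − 1) = 495.0/7.0 = 70.714 mL/cmH2O.
τ = R × C = 4.138 × 0.07071 L/cmH2O = 0.2926 s.
Fraction remaining = e^(−Te/τ) = e^(−0.25/0.2926) = 0.4255; trapped volume = 495.0 × 0.4255 = 210.62 mL.
Additional alveolar pressure from trapping ≈ V_trapped / C = 210.62 / 70.714 = 2.978 cmH2O.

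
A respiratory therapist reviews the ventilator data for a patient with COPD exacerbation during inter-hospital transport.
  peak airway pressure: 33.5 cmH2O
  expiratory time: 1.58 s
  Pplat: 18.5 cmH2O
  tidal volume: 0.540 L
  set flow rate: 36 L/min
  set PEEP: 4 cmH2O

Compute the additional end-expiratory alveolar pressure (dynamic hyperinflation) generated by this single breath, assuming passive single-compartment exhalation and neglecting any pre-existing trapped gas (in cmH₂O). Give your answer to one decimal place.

2.7

Flow: 36 L/min ÷ 60 = 0.6 L/s.
R = (PIP − Pplat)/V̇ = (33.5 − 18.5) / 0.6 = 15.0/0.6 = 25.0 cmH2O·s/L.
C = Vt/(Pplat − PEEP) = 540.0 / (18.5 − 4) = 540.0/14.5 = 37.241 mL/cmH2O.
τ = R × C = 25.0 × 0.03724 L/cmH2O = 0.931 s.
Fraction remaining = e^(−Te/τ) = e^(−1.58/0.931) = 0.1832; trapped volume = 540.0 × 0.1832 = 98.928 mL.
Additional alveolar pressure from trapping ≈ V_trapped / C = 98.928 / 37.241 = 2.656 cmH2O.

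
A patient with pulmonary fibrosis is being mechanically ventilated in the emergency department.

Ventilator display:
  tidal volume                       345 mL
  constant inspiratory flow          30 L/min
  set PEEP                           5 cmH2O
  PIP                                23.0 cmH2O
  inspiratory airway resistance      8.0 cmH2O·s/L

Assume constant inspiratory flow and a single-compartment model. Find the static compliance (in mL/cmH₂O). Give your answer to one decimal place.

24.6

Flow: 30 L/min ÷ 60 = 0.5 L/s.
Equation of motion (constant flow): PIP = Vt/C + R·V̇ + PEEP.
Vt/C = PIP − R·V̇ − PEEP = 23.0 − 8.0×0.5 − 5 = 23.0 − 4.0 − 5 = 14.0 cmH2O.
C = Vt / 14.0 = 345 / 14.0 = 24.643 mL/cmH2O.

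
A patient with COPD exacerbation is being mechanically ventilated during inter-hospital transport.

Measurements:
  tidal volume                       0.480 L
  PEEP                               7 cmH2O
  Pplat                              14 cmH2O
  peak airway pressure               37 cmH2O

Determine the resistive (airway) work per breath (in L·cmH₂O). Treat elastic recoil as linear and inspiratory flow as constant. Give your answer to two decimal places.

With constant inspiratory flow the resistive pressure is constant at PIP − Pplat = 37 − 14 = 23.0 cmH2O, so resistive work = 23.0 × 0.480 = 11.04 L·cmH2O.

11.04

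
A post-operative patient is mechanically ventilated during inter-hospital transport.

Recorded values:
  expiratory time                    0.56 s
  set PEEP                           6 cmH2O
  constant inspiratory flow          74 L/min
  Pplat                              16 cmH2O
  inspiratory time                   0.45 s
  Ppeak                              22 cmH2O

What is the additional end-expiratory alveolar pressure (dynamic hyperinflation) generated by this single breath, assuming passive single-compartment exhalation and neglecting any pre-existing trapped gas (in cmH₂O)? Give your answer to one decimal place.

Flow: 74 L/min ÷ 60 = 1.2333 L/s.
Vt = flow × Ti = 1.2333 L/s × 0.45 s × 1000 mL/L = 554.99 mL.
R = (PIP − Pplat)/V̇ = (22 − 16) / 1.2333 = 6.0/1.2333 = 4.865 cmH2O·s/L.
C = Vt/(Pplat − PEEP) = 554.99 / (16 − 6) = 554.99/10.0 = 55.499 mL/cmH2O.
τ = R × C = 4.865 × 0.0555 L/cmH2O = 0.27 s.
Fraction remaining = e^(−Te/τ) = e^(−0.56/0.27) = 0.1257; trapped volume = 554.99 × 0.1257 = 69.762 mL.
Additional alveolar pressure from trapping ≈ V_trapped / C = 69.762 / 55.499 = 1.257 cmH2O.

1.3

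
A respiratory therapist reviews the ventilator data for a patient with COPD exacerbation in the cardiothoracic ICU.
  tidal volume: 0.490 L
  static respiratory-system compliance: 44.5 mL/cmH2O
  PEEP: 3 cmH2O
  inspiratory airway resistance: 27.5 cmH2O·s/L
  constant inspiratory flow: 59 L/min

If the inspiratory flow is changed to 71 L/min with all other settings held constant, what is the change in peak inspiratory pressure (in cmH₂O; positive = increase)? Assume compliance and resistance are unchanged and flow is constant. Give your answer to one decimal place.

Flow: 59 L/min ÷ 60 = 0.9833 L/s.
New flow: 71 L/min ÷ 60 = 1.1833 L/s.
PIP = Vt/C + R·V̇ + PEEP (constant-flow equation of motion).
Only the resistive term changes: ΔPIP = R × ΔV̇ = 27.5 × (1.1833 − 0.9833) = 27.5 × 0.2 = 5.5 cmH2O.

5.5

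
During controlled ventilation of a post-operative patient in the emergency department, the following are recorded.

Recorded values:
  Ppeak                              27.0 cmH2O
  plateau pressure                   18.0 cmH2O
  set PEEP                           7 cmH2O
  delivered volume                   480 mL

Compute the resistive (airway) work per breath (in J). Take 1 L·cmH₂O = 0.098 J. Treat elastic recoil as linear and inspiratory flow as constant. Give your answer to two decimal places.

0.42

With constant inspiratory flow the resistive pressure is constant at PIP − Pplat = 27.0 − 18.0 = 9.0 cmH2O, so resistive work = 9.0 × 0.480 = 4.32 L·cmH2O.
× 0.098 J/(L·cmH2O) → 0.4234 J.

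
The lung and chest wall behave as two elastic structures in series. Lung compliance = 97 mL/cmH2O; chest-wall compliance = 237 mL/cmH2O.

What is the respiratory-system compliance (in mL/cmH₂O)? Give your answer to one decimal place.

68.8

Lung and chest wall are elastances in series: 1/Crs = 1/CL + 1/Ccw.
1/Crs = 1/97 + 1/237 = 0.01453.
Crs = 68.823 mL/cmH2O.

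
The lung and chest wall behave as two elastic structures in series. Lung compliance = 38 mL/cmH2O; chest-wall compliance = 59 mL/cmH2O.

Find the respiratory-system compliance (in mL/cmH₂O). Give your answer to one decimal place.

Lung and chest wall are elastances in series: 1/Crs = 1/CL + 1/Ccw.
1/Crs = 1/38 + 1/59 = 0.04326.
Crs = 23.116 mL/cmH2O.

23.1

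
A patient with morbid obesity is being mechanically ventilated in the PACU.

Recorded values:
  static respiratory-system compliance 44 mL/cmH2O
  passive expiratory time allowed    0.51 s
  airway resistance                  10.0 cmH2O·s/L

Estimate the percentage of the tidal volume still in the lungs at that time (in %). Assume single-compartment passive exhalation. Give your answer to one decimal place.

31.4

τ = R × C = 10.0 × 44 mL/cmH2O = 10.0 × 0.044 L/cmH2O = 0.44 s.
Passive exhalation: V(t)/V₀ = e^(−t/τ) = e^(−0.51/0.44) = 0.3138.
Fraction remaining = 0.3138 → 31.38%.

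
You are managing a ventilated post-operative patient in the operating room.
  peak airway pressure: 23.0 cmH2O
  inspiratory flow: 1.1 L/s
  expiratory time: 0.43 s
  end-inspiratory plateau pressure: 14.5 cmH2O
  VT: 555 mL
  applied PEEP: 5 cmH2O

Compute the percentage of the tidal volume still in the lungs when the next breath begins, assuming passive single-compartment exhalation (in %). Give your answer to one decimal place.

R = (PIP − Pplat)/V̇ = (23.0 − 14.5) / 1.1 = 8.5/1.1 = 7.727 cmH2O·s/L.
C = Vt/(Pplat − PEEP) = 555.0 / (14.5 − 5) = 555.0/9.5 = 58.421 mL/cmH2O.
τ = R × C = 7.727 × 0.05842 L/cmH2O = 0.4514 s.
Fraction remaining at end-expiration = e^(−Te/τ) = e^(−0.43/0.4514) = 0.3857 → 38.57%.

38.6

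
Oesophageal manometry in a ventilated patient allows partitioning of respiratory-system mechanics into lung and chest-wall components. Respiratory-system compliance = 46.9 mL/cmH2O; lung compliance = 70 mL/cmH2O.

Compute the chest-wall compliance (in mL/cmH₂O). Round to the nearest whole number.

142

1/Ccw = 1/Crs − 1/CL.
1/Ccw = 1/46.9 − 1/70 = 0.007036.
Ccw = 142.13 mL/cmH2O.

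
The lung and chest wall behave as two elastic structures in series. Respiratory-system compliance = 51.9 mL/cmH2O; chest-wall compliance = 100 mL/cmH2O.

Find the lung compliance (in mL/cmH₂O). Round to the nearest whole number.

108

1/CL = 1/Crs − 1/Ccw.
1/CL = 1/51.9 − 1/100 = 0.009268.
CL = 107.9 mL/cmH2O.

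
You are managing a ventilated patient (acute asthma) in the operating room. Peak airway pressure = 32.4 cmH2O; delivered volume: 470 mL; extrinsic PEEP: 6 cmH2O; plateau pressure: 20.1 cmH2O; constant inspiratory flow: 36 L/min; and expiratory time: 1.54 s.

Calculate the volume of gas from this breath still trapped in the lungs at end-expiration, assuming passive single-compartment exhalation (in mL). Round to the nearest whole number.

49

Flow: 36 L/min ÷ 60 = 0.6 L/s.
R = (PIP − Pplat)/V̇ = (32.4 − 20.1) / 0.6 = 12.3/0.6 = 20.5 cmH2O·s/L.
C = Vt/(Pplat − PEEP) = 470.0 / (20.1 − 6) = 470.0/14.1 = 33.333 mL/cmH2O.
τ = R × C = 20.5 × 0.03333 L/cmH2O = 0.6833 s.
Fraction remaining = e^(−Te/τ) = e^(−1.54/0.6833) = 0.105.
Trapped volume = 470.0 × 0.105 = 49.35 mL.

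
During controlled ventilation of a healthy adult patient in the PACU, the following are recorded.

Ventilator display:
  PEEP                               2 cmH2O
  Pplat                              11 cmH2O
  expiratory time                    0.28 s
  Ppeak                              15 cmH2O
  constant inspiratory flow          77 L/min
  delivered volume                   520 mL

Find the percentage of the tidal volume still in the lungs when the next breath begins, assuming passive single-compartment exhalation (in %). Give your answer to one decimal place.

Flow: 77 L/min ÷ 60 = 1.2833 L/s.
R = (PIP − Pplat)/V̇ = (15 − 11) / 1.2833 = 4.0/1.2833 = 3.117 cmH2O·s/L.
C = Vt/(Pplat − PEEP) = 520.0 / (11 − 2) = 520.0/9.0 = 57.778 mL/cmH2O.
τ = R × C = 3.117 × 0.05778 L/cmH2O = 0.1801 s.
Fraction remaining at end-expiration = e^(−Te/τ) = e^(−0.28/0.1801) = 0.2113 → 21.13%.

21.1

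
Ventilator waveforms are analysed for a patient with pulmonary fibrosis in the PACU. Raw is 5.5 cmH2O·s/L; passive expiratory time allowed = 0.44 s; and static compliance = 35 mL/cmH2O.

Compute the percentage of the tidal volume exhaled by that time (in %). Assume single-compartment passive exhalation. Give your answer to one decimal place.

89.8

τ = R × C = 5.5 × 35 mL/cmH2O = 5.5 × 0.035 L/cmH2O = 0.1925 s.
Passive exhalation: V(t)/V₀ = e^(−t/τ) = e^(−0.44/0.1925) = 0.1017.
Fraction exhaled = 1 − 0.1017 = 0.8983 → 89.83%.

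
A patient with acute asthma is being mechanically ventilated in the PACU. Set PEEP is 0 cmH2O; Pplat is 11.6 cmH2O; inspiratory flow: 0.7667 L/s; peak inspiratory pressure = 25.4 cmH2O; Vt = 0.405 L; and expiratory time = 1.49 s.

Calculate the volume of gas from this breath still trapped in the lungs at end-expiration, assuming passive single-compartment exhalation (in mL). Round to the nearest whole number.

38

R = (PIP − Pplat)/V̇ = (25.4 − 11.6) / 0.7667 = 13.8/0.7667 = 17.999 cmH2O·s/L.
C = Vt/(Pplat − PEEP) = 405.0 / (11.6 − 0) = 405.0/11.6 = 34.914 mL/cmH2O.
τ = R × C = 17.999 × 0.03491 L/cmH2O = 0.6283 s.
Fraction remaining = e^(−Te/τ) = e^(−1.49/0.6283) = 0.09334.
Trapped volume = 405.0 × 0.09334 = 37.803 mL.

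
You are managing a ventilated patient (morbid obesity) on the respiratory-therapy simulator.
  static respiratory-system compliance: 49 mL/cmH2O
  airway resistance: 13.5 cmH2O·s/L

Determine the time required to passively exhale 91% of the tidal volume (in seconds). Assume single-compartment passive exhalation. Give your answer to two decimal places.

τ = R × C = 13.5 × 49 mL/cmH2O = 13.5 × 0.049 L/cmH2O = 0.6615 s.
Exhaled fraction f = 1 − e^(−t/τ) → t = −τ·ln(1 − f) = −0.6615·ln(0.09) = 1.593 s.

1.59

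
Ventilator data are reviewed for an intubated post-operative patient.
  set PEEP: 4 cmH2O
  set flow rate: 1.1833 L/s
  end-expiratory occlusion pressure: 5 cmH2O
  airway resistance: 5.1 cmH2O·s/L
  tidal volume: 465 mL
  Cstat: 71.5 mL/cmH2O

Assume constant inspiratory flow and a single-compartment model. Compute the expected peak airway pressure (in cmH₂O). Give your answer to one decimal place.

Total PEEP = 5 cmH2O (set 4 + intrinsic 1); this is the baseline alveolar pressure.
Equation of motion (constant flow): PIP = Vt/C + R·V̇ + PEEP.
PIP = 465/71.5 + 5.1×1.1833 + 5 = 6.503 + 6.035 + 5 = 17.538 cmH2O.

17.5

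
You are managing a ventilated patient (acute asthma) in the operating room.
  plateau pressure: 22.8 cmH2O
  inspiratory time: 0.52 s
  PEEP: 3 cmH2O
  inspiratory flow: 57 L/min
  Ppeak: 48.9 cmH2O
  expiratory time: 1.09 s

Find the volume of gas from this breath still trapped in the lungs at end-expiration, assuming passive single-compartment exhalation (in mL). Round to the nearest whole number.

Flow: 57 L/min ÷ 60 = 0.95 L/s.
Vt = flow × Ti = 0.95 L/s × 0.52 s × 1000 mL/L = 494.0 mL.
R = (PIP − Pplat)/V̇ = (48.9 − 22.8) / 0.95 = 26.1/0.95 = 27.474 cmH2O·s/L.
C = Vt/(Pplat − PEEP) = 494.0 / (22.8 − 3) = 494.0/19.8 = 24.949 mL/cmH2O.
τ = R × C = 27.474 × 0.02495 L/cmH2O = 0.6855 s.
Fraction remaining = e^(−Te/τ) = e^(−1.09/0.6855) = 0.2039.
Trapped volume = 494.0 × 0.2039 = 100.73 mL.

101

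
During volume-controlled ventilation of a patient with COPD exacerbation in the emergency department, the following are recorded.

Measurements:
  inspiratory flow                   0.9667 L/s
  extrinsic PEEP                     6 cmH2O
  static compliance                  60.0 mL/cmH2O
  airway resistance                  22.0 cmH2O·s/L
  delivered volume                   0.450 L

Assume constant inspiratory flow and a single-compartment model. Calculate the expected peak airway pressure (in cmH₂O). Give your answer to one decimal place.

Equation of motion (constant flow): PIP = Vt/C + R·V̇ + PEEP.
PIP = 450/60.0 + 22.0×0.9667 + 6 = 7.5 + 21.267 + 6 = 34.767 cmH2O.

34.8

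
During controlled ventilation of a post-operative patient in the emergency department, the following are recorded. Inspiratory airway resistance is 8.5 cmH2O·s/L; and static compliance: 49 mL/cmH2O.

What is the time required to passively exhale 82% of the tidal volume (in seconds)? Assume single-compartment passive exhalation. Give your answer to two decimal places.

0.71

τ = R × C = 8.5 × 49 mL/cmH2O = 8.5 × 0.049 L/cmH2O = 0.4165 s.
Exhaled fraction f = 1 − e^(−t/τ) → t = −τ·ln(1 − f) = −0.4165·ln(0.18) = 0.7142 s.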